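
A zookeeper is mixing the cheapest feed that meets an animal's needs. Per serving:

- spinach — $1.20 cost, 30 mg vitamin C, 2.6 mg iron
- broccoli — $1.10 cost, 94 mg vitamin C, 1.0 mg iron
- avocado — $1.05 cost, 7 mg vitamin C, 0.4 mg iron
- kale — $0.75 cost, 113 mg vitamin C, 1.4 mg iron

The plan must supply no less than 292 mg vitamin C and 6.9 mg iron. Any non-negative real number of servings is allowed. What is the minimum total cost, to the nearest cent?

This is a tiny linear program; its minimum lies at a vertex of the feasible set. List the vertices and price them.
spinach only: max(292/30, 6.9/2.6) = 9.733 servings → $11.68.
broccoli only: max(292/94, 6.9/1.0) = 6.9 servings → $7.59.
avocado only: max(292/7, 6.9/0.4) = 41.71 servings → $43.80.
kale only: max(292/113, 6.9/1.4) = 4.929 servings → $3.70.
spinach + broccoli with both tight: 1.663 servings and 2.576 servings → $4.83.
spinach + avocado: intersection lies outside the first quadrant.
spinach + kale with both tight: 1.473 servings and 2.193 servings → $3.41.
broccoli + avocado with both tight: 2.239 servings and 11.65 servings → $14.70.
broccoli + kale: the both-tight solution has a negative serving — not a feasible corner.
avocado + kale with both tight: 10.48 servings and 1.935 servings → $12.45.
So the least-cost plan costs $3.41.

$3.41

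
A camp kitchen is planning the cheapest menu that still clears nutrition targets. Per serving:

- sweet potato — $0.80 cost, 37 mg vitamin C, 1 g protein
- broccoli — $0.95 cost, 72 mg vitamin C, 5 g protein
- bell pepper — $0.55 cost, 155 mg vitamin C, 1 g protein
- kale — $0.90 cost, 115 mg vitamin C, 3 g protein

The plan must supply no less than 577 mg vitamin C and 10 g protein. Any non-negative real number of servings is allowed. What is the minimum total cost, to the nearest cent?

This is a tiny linear program; its minimum lies at a vertex of the feasible set. List the vertices and price them.
sweet potato only: max(577/37, 10/1) = 15.59 servings → $12.48.
broccoli only: max(577/72, 10/5) = 8.014 servings → $7.61.
bell pepper only: max(577/155, 10/1) = 10 servings → $5.50.
kale only: max(577/115, 10/3) = 5.017 servings → $4.52.
sweet potato + broccoli with both targets exact would need a negative amount; discard.
sweet potato + bell pepper with both tight: 8.246 servings and 1.754 servings → $7.56.
sweet potato + kale: the both-tight solution has a negative serving — not a feasible corner.
broccoli + bell pepper with both tight: 1.384 servings and 3.08 servings → $3.01.
broccoli + kale: intersection lies outside the first quadrant.
bell pepper + kale with both tight: 1.66 servings and 2.78 servings → $3.42.
So the least-cost plan costs $3.01.

$3.01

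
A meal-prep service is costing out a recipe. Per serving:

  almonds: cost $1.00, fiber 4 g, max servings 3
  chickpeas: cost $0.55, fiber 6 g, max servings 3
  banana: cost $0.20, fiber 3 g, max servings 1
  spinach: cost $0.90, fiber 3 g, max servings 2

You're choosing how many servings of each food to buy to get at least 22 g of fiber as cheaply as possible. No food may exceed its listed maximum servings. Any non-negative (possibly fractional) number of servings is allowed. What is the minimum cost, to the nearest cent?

$2.10

Cost per g of fiber: banana $0.0667, chickpeas $0.0917, almonds $0.2500, spinach $0.3000.
Take 1 serving of banana: +3.0 g fiber for $0.20 (total $0.20, still need 19.0 g).
Take 3 servings of chickpeas: +18.0 g fiber for $1.65 (total $1.85, still need 1.0 g).
Take 0.25 servings of almonds: +1.0 g fiber for $0.25 (total $2.10, still need 0.0 g).
Filling from the cheapest source first is optimal under one linear minimum: $2.10.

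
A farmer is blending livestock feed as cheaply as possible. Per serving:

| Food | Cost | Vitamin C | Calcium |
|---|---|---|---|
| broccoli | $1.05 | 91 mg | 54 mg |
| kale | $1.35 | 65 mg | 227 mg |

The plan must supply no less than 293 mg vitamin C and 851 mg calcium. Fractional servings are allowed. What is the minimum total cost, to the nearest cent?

Check every corner: each single food scaled to meet both minima, and each pair solved so both constraints bind.
broccoli only: max(293/91, 851/54) = 15.76 servings → $16.55.
kale only: max(293/65, 851/227) = 4.508 servings → $6.09.
broccoli + kale with both tight: 0.6529 servings and 3.594 servings → $5.54.
The minimum over all feasible corners is $5.54.

$5.54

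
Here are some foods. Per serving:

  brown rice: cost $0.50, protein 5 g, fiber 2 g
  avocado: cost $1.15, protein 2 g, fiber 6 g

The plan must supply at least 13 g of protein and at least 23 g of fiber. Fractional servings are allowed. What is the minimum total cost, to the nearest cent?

Compare the cost at each extreme point of the feasible region.
brown rice only: max(13/5, 23/2) = 11.5 servings → $5.75.
avocado only: max(13/2, 23/6) = 6.5 servings → $7.47.
brown rice + avocado with both tight: 1.231 servings and 3.423 servings → $4.55.
So the least-cost plan costs $4.55.

$4.55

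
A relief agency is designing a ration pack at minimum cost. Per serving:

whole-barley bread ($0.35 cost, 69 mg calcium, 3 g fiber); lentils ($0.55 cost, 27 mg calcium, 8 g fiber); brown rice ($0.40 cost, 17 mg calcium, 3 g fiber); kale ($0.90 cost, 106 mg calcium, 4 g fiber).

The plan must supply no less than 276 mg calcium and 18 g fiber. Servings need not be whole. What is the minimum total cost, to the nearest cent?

whole-barley bread only: max(276/69, 18/3) = 6 servings → $2.10.
lentils only: max(276/27, 18/8) = 10.22 servings → $5.62.
brown rice only: max(276/17, 18/3) = 16.24 servings → $6.49.
kale only: max(276/106, 18/4) = 4.5 servings → $4.05.
whole-barley bread + lentils with both tight: 3.656 servings and 0.879 servings → $1.76.
whole-barley bread + brown rice with both tight: 3.346 servings and 2.654 servings → $2.23.
whole-barley bread + kale: intersection lies outside the first quadrant.
lentils + brown rice with both targets exact would need a negative amount; discard.
lentils + kale with both tight: 1.086 servings and 2.327 servings → $2.69.
brown rice + kale with both tight: 3.216 servings and 2.088 servings → $3.17.
The minimum over all feasible corners is $1.76.

$1.76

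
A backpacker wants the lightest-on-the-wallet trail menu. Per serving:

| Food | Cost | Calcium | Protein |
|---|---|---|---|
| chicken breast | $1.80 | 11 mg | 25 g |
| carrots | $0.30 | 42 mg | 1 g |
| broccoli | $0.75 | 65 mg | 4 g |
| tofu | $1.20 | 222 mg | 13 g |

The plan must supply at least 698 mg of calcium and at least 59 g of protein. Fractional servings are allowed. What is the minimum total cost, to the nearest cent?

$5.07

For a min-cost LP with two ≥-constraints, a basic feasible solution has at most two positive variables.
chicken breast only: max(698/11, 59/25) = 63.45 servings → $114.22.
carrots only: max(698/42, 59/1) = 59 servings → $17.70.
broccoli only: max(698/65, 59/4) = 14.75 servings → $11.06.
tofu only: max(698/222, 59/13) = 4.538 servings → $5.45.
chicken breast + carrots with both tight: 1.713 servings and 16.17 servings → $7.93.
chicken breast + broccoli with both tight: 0.6597 servings and 10.63 servings → $9.16.
chicken breast + tofu with both tight: 0.7442 servings and 3.107 servings → $5.07.
carrots + broccoli: intersection lies outside the first quadrant.
carrots + tofu with both targets exact would need a negative amount; discard.
broccoli + tofu: intersection lies outside the first quadrant.
Cheapest feasible corner: $5.07.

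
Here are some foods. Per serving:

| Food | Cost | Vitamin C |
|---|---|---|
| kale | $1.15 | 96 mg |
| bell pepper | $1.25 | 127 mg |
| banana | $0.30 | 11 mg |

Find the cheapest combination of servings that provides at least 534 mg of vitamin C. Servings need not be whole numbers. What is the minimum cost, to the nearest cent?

$5.26

Cost per mg of vitamin C: bell pepper $0.0098, kale $0.0120, banana $0.0273.
With no serving limits, use only bell pepper: 534 mg / 127 mg = 4.205 servings × $1.25 = $5.26.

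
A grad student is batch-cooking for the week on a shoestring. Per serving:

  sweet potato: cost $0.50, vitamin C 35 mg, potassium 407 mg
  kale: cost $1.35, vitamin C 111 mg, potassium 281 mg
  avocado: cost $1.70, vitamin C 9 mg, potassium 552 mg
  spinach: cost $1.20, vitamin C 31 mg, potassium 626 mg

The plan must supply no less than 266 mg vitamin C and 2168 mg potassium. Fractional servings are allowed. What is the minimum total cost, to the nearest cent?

Two binding constraints pin down two serving amounts, so the optimal mix uses at most two foods. The candidates are each food alone (scaled to the tighter of vitamin C/potassium) and each pair with both constraints tight.
sweet potato only: max(266/35, 2168/407) = 7.6 servings → $3.80.
kale only: max(266/111, 2168/281) = 7.715 servings → $10.42.
avocado only: max(266/9, 2168/552) = 29.56 servings → $50.24.
spinach only: max(266/31, 2168/626) = 8.581 servings → $10.30.
sweet potato + kale with both tight: 4.694 servings and 0.9162 servings → $3.58.
sweet potato + avocado with both targets exact would need a negative amount; discard.
sweet potato + spinach: intersection lies outside the first quadrant.
kale + avocado with both tight: 2.167 servings and 2.824 servings → $7.73.
kale + spinach with both tight: 1.634 servings and 2.73 servings → $5.48.
avocado + spinach: intersection lies outside the first quadrant.
So the least-cost plan costs $3.58.

$3.58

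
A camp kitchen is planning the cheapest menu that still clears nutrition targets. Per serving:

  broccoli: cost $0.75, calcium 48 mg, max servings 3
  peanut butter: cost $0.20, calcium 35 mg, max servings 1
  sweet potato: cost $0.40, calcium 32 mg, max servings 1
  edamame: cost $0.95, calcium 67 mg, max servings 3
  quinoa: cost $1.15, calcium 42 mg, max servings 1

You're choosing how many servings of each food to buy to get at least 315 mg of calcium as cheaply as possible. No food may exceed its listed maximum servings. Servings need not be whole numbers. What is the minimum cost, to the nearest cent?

$4.18

Cost per mg of calcium: peanut butter $0.0057, sweet potato $0.0125, edamame $0.0142, broccoli $0.0156, quinoa $0.0274.
Take 1 serving of peanut butter: +35.0 mg calcium for $0.20 (total $0.20, still need 280.0 mg).
Take 1 serving of sweet potato: +32.0 mg calcium for $0.40 (total $0.60, still need 248.0 mg).
Take 3 servings of edamame: +201.0 mg calcium for $2.85 (total $3.45, still need 47.0 mg).
Take 0.9792 servings of broccoli: +47.0 mg calcium for $0.73 (total $4.18, still need 0.0 mg).
Greedy by cheapest-per-mg is optimal for a single linear constraint, so the minimum cost is $4.18.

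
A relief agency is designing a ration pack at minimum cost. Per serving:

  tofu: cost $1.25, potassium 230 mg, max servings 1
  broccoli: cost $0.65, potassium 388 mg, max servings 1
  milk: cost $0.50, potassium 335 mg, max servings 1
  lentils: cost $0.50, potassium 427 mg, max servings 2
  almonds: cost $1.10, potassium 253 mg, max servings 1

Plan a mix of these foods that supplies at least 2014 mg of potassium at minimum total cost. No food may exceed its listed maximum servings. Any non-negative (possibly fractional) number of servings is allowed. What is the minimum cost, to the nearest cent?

$4.25

Cost per mg of potassium: lentils $0.0012, milk $0.0015, broccoli $0.0017, almonds $0.0043, tofu $0.0054.
Take 2 servings of lentils: +854.0 mg potassium for $1.00 (total $1.00, still need 1160.0 mg).
Take 1 serving of milk: +335.0 mg potassium for $0.50 (total $1.50, still need 825.0 mg).
Take 1 serving of broccoli: +388.0 mg potassium for $0.65 (total $2.15, still need 437.0 mg).
Take 1 serving of almonds: +253.0 mg potassium for $1.10 (total $3.25, still need 184.0 mg).
Take 0.8 servings of tofu: +184.0 mg potassium for $1.00 (total $4.25, still need 0.0 mg).
Filling from the cheapest source first is optimal under one linear minimum: $4.25.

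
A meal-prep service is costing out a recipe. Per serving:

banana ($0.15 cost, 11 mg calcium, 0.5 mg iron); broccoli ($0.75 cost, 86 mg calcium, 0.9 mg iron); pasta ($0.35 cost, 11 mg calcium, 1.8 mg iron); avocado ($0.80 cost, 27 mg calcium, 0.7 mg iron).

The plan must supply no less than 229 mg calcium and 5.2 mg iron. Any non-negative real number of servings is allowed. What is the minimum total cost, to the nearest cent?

$2.39

Check every corner: each single food scaled to meet both minima, and each pair solved so both constraints bind.
banana only: max(229/11, 5.2/0.5) = 20.82 servings → $3.12.
broccoli only: max(229/86, 5.2/0.9) = 5.778 servings → $4.33.
pasta only: max(229/11, 5.2/1.8) = 20.82 servings → $7.29.
avocado only: max(229/27, 5.2/0.7) = 8.481 servings → $6.79.
banana + broccoli with both tight: 7.284 servings and 1.731 servings → $2.39.
banana + pasta: intersection lies outside the first quadrant.
banana + avocado with both targets exact would need a negative amount; discard.
broccoli + pasta with both tight: 2.45 servings and 1.664 servings → $2.42.
broccoli + avocado with both tight: 0.5543 servings and 6.716 servings → $5.79.
pasta + avocado with both targets exact would need a negative amount; discard.
Cheapest feasible corner: $2.39.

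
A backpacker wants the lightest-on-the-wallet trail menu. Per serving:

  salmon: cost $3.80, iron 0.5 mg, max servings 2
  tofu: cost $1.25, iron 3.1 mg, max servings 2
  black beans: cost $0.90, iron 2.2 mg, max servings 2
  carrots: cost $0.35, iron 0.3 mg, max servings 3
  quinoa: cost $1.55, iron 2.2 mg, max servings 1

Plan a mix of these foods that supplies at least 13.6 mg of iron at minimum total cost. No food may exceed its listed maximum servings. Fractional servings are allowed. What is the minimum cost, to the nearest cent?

$6.78

Cost per mg of iron: tofu $0.4032, black beans $0.4091, quinoa $0.7045, carrots $1.1667, salmon $7.6000.
Take 2 servings of tofu: +6.2 mg iron for $2.50 (total $2.50, still need 7.4 mg).
Take 2 servings of black beans: +4.4 mg iron for $1.80 (total $4.30, still need 3.0 mg).
Take 1 serving of quinoa: +2.2 mg iron for $1.55 (total $5.85, still need 0.8 mg).
Take 2.667 servings of carrots: +0.8 mg iron for $0.93 (total $6.78, still need 0.0 mg).
Filling from the cheapest source first is optimal under one linear minimum: $6.78.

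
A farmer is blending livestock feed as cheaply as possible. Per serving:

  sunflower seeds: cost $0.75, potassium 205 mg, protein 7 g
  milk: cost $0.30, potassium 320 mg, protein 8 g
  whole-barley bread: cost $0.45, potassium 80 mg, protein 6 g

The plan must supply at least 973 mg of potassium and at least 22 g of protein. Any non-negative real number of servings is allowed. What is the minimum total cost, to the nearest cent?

$0.91

Check every corner: each single food scaled to meet both minima, and each pair solved so both constraints bind.
sunflower seeds only: max(973/205, 22/7) = 4.746 servings → $3.56.
milk only: max(973/320, 22/8) = 3.041 servings → $0.91.
whole-barley bread only: max(973/80, 22/6) = 12.16 servings → $5.47.
sunflower seeds + milk: the both-tight solution has a negative serving — not a feasible corner.
sunflower seeds + whole-barley bread with both targets exact would need a negative amount; discard.
milk + whole-barley bread: the both-tight solution has a negative serving — not a feasible corner.
So the least-cost plan costs $0.91.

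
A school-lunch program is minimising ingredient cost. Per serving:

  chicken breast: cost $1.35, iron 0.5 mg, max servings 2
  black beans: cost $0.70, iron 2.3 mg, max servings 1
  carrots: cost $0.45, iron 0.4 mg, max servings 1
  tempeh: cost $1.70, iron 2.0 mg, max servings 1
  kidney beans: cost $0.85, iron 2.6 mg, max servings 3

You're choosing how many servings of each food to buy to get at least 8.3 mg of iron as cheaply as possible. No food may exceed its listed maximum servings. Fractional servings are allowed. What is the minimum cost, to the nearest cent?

$2.66

Cost per mg of iron: black beans $0.3043, kidney beans $0.3269, tempeh $0.8500, carrots $1.1250, chicken breast $2.7000.
Take 1 serving of black beans: +2.3 mg iron for $0.70 (total $0.70, still need 6.0 mg).
Take 2.308 servings of kidney beans: +6.0 mg iron for $1.96 (total $2.66, still need 0.0 mg).
Greedy by cheapest-per-mg is optimal for a single linear constraint, so the minimum cost is $2.66.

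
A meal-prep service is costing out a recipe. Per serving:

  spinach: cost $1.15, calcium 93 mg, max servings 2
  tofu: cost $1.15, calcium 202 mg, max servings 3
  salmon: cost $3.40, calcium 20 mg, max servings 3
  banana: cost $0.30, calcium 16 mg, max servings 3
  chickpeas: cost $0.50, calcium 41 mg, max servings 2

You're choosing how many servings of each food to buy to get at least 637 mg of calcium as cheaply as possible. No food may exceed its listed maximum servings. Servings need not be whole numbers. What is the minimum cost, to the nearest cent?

$3.83

Cost per mg of calcium: tofu $0.0057, chickpeas $0.0122, spinach $0.0124, banana $0.0187, salmon $0.1700.
Take 3 servings of tofu: +606.0 mg calcium for $3.45 (total $3.45, still need 31.0 mg).
Take 0.7561 servings of chickpeas: +31.0 mg calcium for $0.38 (total $3.83, still need 0.0 mg).
Greedy by cheapest-per-mg is optimal for a single linear constraint, so the minimum cost is $3.83.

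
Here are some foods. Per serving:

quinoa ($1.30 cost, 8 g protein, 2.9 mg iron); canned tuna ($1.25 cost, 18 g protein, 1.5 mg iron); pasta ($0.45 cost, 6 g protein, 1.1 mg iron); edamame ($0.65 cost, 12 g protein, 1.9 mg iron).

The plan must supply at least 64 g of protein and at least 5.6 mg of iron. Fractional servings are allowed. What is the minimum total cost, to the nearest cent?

$3.47

At the optimum either one food covers both requirements or two foods hit both targets exactly; no other combination can be cheaper.
quinoa only: max(64/8, 5.6/2.9) = 8 servings → $10.40.
canned tuna only: max(64/18, 5.6/1.5) = 3.733 servings → $4.67.
pasta only: max(64/6, 5.6/1.1) = 10.67 servings → $4.80.
edamame only: max(64/12, 5.6/1.9) = 5.333 servings → $3.47.
quinoa + canned tuna with both tight: 0.1194 servings and 3.502 servings → $4.53.
quinoa + pasta: intersection lies outside the first quadrant.
quinoa + edamame: the both-tight solution has a negative serving — not a feasible corner.
canned tuna + pasta with both tight: 3.407 servings and 0.4444 servings → $4.46.
canned tuna + edamame with both tight: 3.358 servings and 0.2963 servings → $4.39.
pasta + edamame: the both-tight solution has a negative serving — not a feasible corner.
So the least-cost plan costs $3.47.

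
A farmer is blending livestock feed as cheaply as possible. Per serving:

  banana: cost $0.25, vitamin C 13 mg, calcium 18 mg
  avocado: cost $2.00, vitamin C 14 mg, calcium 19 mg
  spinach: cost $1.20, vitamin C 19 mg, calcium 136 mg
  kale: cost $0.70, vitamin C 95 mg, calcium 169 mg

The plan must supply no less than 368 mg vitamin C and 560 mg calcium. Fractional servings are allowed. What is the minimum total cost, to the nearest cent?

For a min-cost LP with two ≥-constraints, a basic feasible solution has at most two positive variables.
banana only: max(368/13, 560/18) = 31.11 servings → $7.78.
avocado only: max(368/14, 560/19) = 29.47 servings → $58.95.
spinach only: max(368/19, 560/136) = 19.37 servings → $23.24.
kale only: max(368/95, 560/169) = 3.874 servings → $2.71.
banana + avocado: the both-tight solution has a negative serving — not a feasible corner.
banana + spinach with both tight: 27.64 servings and 0.46 servings → $7.46.
banana + kale with both tight: 18.46 servings and 1.347 servings → $5.56.
avocado + spinach with both tight: 25.54 servings and 0.5496 servings → $51.74.
avocado + kale with both tight: 16.03 servings and 1.512 servings → $33.12.
spinach + kale: intersection lies outside the first quadrant.
The minimum over all feasible corners is $2.71.

$2.71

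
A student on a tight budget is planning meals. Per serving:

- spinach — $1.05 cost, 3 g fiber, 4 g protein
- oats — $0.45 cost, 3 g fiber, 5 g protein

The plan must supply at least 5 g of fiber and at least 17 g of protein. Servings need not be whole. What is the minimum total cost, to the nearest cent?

Check every corner: each single food scaled to meet both minima, and each pair solved so both constraints bind.
spinach only: max(5/3, 17/4) = 4.25 servings → $4.46.
oats only: max(5/3, 17/5) = 3.4 servings → $1.53.
spinach + oats: intersection lies outside the first quadrant.
Cheapest feasible corner: $1.53.

$1.53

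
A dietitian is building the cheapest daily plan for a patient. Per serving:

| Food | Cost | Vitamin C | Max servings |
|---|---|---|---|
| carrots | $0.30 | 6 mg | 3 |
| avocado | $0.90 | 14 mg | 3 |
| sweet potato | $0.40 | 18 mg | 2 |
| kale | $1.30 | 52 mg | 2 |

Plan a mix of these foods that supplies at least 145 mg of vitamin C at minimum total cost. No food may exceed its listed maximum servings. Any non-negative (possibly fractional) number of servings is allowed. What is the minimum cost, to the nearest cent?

Cost per mg of vitamin C: sweet potato $0.0222, kale $0.0250, carrots $0.0500, avocado $0.0643.
Take 2 servings of sweet potato: +36.0 mg vitamin C for $0.80 (total $0.80, still need 109.0 mg).
Take 2 servings of kale: +104.0 mg vitamin C for $2.60 (total $3.40, still need 5.0 mg).
Take 0.8333 servings of carrots: +5.0 mg vitamin C for $0.25 (total $3.65, still need 0.0 mg).
Greedy by cheapest-per-mg is optimal for a single linear constraint, so the minimum cost is $3.65.

$3.65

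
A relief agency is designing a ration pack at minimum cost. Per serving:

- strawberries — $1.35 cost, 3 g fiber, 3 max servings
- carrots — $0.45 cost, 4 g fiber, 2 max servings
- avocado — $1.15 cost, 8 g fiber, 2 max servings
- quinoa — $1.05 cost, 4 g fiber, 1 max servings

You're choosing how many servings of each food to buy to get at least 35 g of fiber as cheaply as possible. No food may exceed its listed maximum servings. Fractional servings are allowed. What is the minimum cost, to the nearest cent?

Cost per g of fiber: carrots $0.1125, avocado $0.1437, quinoa $0.2625, strawberries $0.4500.
Take 2 servings of carrots: +8.0 g fiber for $0.90 (total $0.90, still need 27.0 g).
Take 2 servings of avocado: +16.0 g fiber for $2.30 (total $3.20, still need 11.0 g).
Take 1 serving of quinoa: +4.0 g fiber for $1.05 (total $4.25, still need 7.0 g).
Take 2.333 servings of strawberries: +7.0 g fiber for $3.15 (total $7.40, still need 0.0 g).
Filling from the cheapest source first is optimal under one linear minimum: $7.40.

$7.40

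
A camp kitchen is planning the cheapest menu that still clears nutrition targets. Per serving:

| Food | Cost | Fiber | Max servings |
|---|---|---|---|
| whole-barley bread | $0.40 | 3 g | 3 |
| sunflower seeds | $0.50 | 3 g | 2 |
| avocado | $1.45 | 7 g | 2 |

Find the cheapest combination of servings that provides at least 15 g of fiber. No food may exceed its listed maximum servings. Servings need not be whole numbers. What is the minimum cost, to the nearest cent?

Cost per g of fiber: whole-barley bread $0.1333, sunflower seeds $0.1667, avocado $0.2071.
Take 3 servings of whole-barley bread: +9.0 g fiber for $1.20 (total $1.20, still need 6.0 g).
Take 2 servings of sunflower seeds: +6.0 g fiber for $1.00 (total $2.20, still need 0.0 g).
Filling from the cheapest source first is optimal under one linear minimum: $2.20.

$2.20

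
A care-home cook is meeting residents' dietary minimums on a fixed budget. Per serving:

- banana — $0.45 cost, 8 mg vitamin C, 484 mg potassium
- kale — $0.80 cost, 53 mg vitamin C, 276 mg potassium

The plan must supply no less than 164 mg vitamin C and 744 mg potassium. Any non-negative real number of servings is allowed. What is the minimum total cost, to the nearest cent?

$2.48

Compare the cost at each extreme point of the feasible region.
banana only: max(164/8, 744/484) = 20.5 servings → $9.22.
kale only: max(164/53, 744/276) = 3.094 servings → $2.48.
banana + kale: intersection lies outside the first quadrant.
So the least-cost plan costs $2.48.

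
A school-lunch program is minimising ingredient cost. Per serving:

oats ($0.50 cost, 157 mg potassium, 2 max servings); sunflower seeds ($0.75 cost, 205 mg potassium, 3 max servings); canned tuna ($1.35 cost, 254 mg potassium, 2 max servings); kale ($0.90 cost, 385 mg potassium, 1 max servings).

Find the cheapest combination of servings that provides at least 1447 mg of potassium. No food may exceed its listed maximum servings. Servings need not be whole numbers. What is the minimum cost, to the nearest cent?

$4.86

Cost per mg of potassium: kale $0.0023, oats $0.0032, sunflower seeds $0.0037, canned tuna $0.0053.
Take 1 serving of kale: +385.0 mg potassium for $0.90 (total $0.90, still need 1062.0 mg).
Take 2 servings of oats: +314.0 mg potassium for $1.00 (total $1.90, still need 748.0 mg).
Take 3 servings of sunflower seeds: +615.0 mg potassium for $2.25 (total $4.15, still need 133.0 mg).
Take 0.5236 servings of canned tuna: +133.0 mg potassium for $0.71 (total $4.86, still need 0.0 mg).
Greedy by cheapest-per-mg is optimal for a single linear constraint, so the minimum cost is $4.86.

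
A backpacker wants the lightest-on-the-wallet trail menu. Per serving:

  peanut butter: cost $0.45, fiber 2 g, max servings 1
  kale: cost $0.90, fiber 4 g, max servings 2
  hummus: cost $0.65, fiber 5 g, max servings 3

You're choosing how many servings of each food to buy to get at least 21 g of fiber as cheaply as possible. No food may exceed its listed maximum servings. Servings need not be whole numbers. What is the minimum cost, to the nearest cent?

$3.30

Cost per g of fiber: hummus $0.1300, peanut butter $0.2250, kale $0.2250.
Take 3 servings of hummus: +15.0 g fiber for $1.95 (total $1.95, still need 6.0 g).
Take 1 serving of peanut butter: +2.0 g fiber for $0.45 (total $2.40, still need 4.0 g).
Take 1 serving of kale: +4.0 g fiber for $0.90 (total $3.30, still need 0.0 g).
Filling from the cheapest source first is optimal under one linear minimum: $3.30.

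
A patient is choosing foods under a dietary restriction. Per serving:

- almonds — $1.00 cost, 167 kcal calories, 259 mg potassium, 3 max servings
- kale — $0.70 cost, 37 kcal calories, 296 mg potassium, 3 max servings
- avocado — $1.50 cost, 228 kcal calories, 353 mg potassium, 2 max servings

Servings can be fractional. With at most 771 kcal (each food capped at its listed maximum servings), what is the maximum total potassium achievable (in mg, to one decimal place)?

1911.2 mg

Potassium per kcal: kale 8, almonds 1.551, avocado 1.548.
Take 3 servings of kale: uses 111 kcal, +888.0 mg potassium (running total 888.0 mg).
Take 3 servings of almonds: uses 501 kcal, +777.0 mg potassium (running total 1665.0 mg).
Take 0.6974 servings of avocado: uses 159 kcal, +246.2 mg potassium (running total 1911.2 mg).
Filling greedily by potassium-per-kcal is optimal for one linear limit, giving 1911.2 mg.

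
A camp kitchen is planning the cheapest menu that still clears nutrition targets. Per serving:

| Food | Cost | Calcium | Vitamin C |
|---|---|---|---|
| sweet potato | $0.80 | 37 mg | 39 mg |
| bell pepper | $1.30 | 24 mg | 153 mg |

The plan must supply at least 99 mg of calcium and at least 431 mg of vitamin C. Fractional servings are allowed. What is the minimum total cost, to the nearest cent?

$4.14

sweet potato only: max(99/37, 431/39) = 11.05 servings → $8.84.
bell pepper only: max(99/24, 431/153) = 4.125 servings → $5.36.
sweet potato + bell pepper with both tight: 1.017 servings and 2.558 servings → $4.14.
The minimum over all feasible corners is $4.14.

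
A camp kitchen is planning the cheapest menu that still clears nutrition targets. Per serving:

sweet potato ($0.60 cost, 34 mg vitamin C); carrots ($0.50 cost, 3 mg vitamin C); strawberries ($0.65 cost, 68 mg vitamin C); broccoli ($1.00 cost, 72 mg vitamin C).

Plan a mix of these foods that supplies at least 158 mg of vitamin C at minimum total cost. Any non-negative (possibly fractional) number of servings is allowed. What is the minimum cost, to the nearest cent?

$1.51

Cost per mg of vitamin C: strawberries $0.0096, broccoli $0.0139, sweet potato $0.0176, carrots $0.1667.
With no serving limits, use only strawberries: 158 mg / 68 mg = 2.324 servings × $0.65 = $1.51.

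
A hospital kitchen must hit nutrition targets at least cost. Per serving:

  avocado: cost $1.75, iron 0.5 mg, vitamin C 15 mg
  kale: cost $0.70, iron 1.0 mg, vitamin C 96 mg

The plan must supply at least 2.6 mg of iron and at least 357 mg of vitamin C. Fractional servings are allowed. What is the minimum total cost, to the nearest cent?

An LP optimum is at a vertex; with two nutrient constraints at most two foods are used. Check each candidate.
avocado only: max(2.6/0.5, 357/15) = 23.8 servings → $41.65.
kale only: max(2.6/1.0, 357/96) = 3.719 servings → $2.60.
avocado + kale: intersection lies outside the first quadrant.
Cheapest feasible corner: $2.60.

$2.60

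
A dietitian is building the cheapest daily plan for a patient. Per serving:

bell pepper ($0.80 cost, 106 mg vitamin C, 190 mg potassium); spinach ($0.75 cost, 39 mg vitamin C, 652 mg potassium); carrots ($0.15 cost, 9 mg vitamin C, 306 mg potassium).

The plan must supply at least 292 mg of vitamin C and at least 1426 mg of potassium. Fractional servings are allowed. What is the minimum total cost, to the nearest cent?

$2.46

Two binding constraints pin down two serving amounts, so the optimal mix uses at most two foods. The candidates are each food alone (scaled to the tighter of vitamin C/potassium) and each pair with both constraints tight.
bell pepper only: max(292/106, 1426/190) = 7.505 servings → $6.00.
spinach only: max(292/39, 1426/652) = 7.487 servings → $5.62.
carrots only: max(292/9, 1426/306) = 32.44 servings → $4.87.
bell pepper + spinach with both tight: 2.184 servings and 1.551 servings → $2.91.
bell pepper + carrots with both tight: 2.49 servings and 3.114 servings → $2.46.
spinach + carrots with both targets exact would need a negative amount; discard.
The minimum over all feasible corners is $2.46.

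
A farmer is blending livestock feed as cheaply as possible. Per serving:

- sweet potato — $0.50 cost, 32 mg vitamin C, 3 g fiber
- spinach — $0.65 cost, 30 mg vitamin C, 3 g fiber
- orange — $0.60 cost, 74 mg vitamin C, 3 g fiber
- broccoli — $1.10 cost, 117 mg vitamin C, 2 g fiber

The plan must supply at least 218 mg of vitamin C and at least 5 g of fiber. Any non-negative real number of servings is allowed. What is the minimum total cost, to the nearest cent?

sweet potato only: max(218/32, 5/3) = 6.812 servings → $3.41.
spinach only: max(218/30, 5/3) = 7.267 servings → $4.72.
orange only: max(218/74, 5/3) = 2.946 servings → $1.77.
broccoli only: max(218/117, 5/2) = 2.5 servings → $2.75.
sweet potato + spinach with both targets exact would need a negative amount; discard.
sweet potato + orange: intersection lies outside the first quadrant.
sweet potato + broccoli with both tight: 0.5192 servings and 1.721 servings → $2.15.
spinach + orange: the both-tight solution has a negative serving — not a feasible corner.
spinach + broccoli with both tight: 0.512 servings and 1.732 servings → $2.24.
orange + broccoli with both tight: 0.734 servings and 1.399 servings → $1.98.
The minimum over all feasible corners is $1.77.

$1.77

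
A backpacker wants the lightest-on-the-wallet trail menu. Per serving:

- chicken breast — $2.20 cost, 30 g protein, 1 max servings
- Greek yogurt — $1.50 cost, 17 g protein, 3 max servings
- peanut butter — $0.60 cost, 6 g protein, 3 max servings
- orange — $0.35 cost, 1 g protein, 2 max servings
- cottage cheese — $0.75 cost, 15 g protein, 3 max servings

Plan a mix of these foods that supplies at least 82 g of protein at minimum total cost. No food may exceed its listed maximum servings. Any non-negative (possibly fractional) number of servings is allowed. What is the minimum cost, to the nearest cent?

Cost per g of protein: cottage cheese $0.0500, chicken breast $0.0733, Greek yogurt $0.0882, peanut butter $0.1000, orange $0.3500.
Take 3 servings of cottage cheese: +45.0 g protein for $2.25 (total $2.25, still need 37.0 g).
Take 1 serving of chicken breast: +30.0 g protein for $2.20 (total $4.45, still need 7.0 g).
Take 0.4118 servings of Greek yogurt: +7.0 g protein for $0.62 (total $5.07, still need 0.0 g).
Greedy by cheapest-per-g is optimal for a single linear constraint, so the minimum cost is $5.07.

$5.07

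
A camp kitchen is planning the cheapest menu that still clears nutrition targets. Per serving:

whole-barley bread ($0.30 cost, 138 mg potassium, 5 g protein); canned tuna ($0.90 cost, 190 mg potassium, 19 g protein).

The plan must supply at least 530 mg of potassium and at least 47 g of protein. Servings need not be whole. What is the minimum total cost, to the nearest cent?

$2.27

Two binding constraints pin down two serving amounts, so the optimal mix uses at most two foods. The candidates are each food alone (scaled to the tighter of potassium/protein) and each pair with both constraints tight.
whole-barley bread only: max(530/138, 47/5) = 9.4 servings → $2.82.
canned tuna only: max(530/190, 47/19) = 2.789 servings → $2.51.
whole-barley bread + canned tuna with both tight: 0.6818 servings and 2.294 servings → $2.27.
Cheapest feasible corner: $2.27.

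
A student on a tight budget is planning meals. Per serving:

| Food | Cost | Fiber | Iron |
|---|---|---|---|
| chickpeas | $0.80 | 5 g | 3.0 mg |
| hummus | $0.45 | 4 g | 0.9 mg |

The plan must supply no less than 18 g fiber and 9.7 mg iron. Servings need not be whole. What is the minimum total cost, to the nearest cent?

Two binding constraints pin down two serving amounts, so the optimal mix uses at most two foods. The candidates are each food alone (scaled to the tighter of fiber/iron) and each pair with both constraints tight.
chickpeas only: max(18/5, 9.7/3.0) = 3.6 servings → $2.88.
hummus only: max(18/4, 9.7/0.9) = 10.78 servings → $4.85.
chickpeas + hummus with both tight: 3.013 servings and 0.7333 servings → $2.74.
Cheapest feasible corner: $2.74.

$2.74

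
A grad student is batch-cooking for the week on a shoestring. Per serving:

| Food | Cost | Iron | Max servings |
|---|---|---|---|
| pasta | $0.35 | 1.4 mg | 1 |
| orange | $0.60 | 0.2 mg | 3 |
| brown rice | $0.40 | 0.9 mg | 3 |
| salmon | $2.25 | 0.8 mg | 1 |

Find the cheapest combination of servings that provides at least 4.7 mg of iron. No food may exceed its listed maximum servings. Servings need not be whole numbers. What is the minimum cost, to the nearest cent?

$3.24

Cost per mg of iron: pasta $0.2500, brown rice $0.4444, salmon $2.8125, orange $3.0000.
Take 1 serving of pasta: +1.4 mg iron for $0.35 (total $0.35, still need 3.3 mg).
Take 3 servings of brown rice: +2.7 mg iron for $1.20 (total $1.55, still need 0.6 mg).
Take 0.75 servings of salmon: +0.6 mg iron for $1.69 (total $3.24, still need 0.0 mg).
Filling from the cheapest source first is optimal under one linear minimum: $3.24.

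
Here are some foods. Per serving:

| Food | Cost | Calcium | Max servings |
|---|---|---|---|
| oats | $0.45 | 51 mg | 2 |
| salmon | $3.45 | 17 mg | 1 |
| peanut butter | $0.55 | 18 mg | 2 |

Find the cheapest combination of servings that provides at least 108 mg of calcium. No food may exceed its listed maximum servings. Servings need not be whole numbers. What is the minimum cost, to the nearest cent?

Cost per mg of calcium: oats $0.0088, peanut butter $0.0306, salmon $0.2029.
Take 2 servings of oats: +102.0 mg calcium for $0.90 (total $0.90, still need 6.0 mg).
Take 0.3333 servings of peanut butter: +6.0 mg calcium for $0.18 (total $1.08, still need 0.0 mg).
Greedy by cheapest-per-mg is optimal for a single linear constraint, so the minimum cost is $1.08.

$1.08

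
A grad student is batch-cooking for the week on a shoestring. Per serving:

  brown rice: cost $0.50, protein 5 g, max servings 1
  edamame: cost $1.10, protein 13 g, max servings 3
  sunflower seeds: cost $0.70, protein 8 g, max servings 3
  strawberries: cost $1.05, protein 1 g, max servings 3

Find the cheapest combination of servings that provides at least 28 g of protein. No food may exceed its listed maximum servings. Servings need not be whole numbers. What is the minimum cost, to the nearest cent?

Cost per g of protein: edamame $0.0846, sunflower seeds $0.0875, brown rice $0.1000, strawberries $1.0500.
Take 2.154 servings of edamame: +28.0 g protein for $2.37 (total $2.37, still need 0.0 g).
Greedy by cheapest-per-g is optimal for a single linear constraint, so the minimum cost is $2.37.

$2.37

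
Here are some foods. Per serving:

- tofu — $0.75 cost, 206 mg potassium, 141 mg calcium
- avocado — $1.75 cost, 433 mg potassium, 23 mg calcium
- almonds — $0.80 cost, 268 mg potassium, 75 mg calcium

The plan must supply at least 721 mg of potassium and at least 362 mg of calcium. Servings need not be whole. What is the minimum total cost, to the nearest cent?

An LP optimum is at a vertex; with two nutrient constraints at most two foods are used. Check each candidate.
tofu only: max(721/206, 362/141) = 3.5 servings → $2.62.
avocado only: max(721/433, 362/23) = 15.74 servings → $27.54.
almonds only: max(721/268, 362/75) = 4.827 servings → $3.86.
tofu + avocado with both tight: 2.489 servings and 0.481 servings → $2.71.
tofu + almonds with both tight: 1.922 servings and 1.213 servings → $2.41.
avocado + almonds: the both-tight solution has a negative serving — not a feasible corner.
Cheapest feasible corner: $2.41.

$2.41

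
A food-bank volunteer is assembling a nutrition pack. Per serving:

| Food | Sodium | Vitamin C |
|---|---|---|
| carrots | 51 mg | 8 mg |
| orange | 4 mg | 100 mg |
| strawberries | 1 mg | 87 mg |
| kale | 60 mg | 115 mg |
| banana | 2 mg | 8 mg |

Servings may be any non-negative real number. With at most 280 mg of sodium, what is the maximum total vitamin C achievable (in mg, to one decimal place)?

Vitamin C per mg sodium: strawberries 87, orange 25, banana 4, kale 1.917, carrots 0.1569.
With no serving limits, spend the whole sodium allowance on strawberries: 280 mg / 1 mg × 87 mg = 24360.0 mg.

24360.0 mg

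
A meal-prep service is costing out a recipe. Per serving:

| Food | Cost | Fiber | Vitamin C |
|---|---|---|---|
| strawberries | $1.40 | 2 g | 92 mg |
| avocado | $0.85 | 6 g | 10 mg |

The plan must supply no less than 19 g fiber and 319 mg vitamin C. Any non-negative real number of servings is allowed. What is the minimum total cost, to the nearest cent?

At the optimum either one food covers both requirements or two foods hit both targets exactly; no other combination can be cheaper.
strawberries only: max(19/2, 319/92) = 9.5 servings → $13.30.
avocado only: max(19/6, 319/10) = 31.9 servings → $27.11.
strawberries + avocado with both tight: 3.241 servings and 2.086 servings → $6.31.
The minimum over all feasible corners is $6.31.

$6.31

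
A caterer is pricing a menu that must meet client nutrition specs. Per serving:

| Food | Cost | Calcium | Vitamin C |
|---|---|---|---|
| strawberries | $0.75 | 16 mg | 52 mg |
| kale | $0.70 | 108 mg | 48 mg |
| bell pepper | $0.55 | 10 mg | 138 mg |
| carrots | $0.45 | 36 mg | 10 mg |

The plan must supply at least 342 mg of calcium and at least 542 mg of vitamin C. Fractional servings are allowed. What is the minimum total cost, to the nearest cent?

$3.63

strawberries only: max(342/16, 542/52) = 21.38 servings → $16.03.
kale only: max(342/108, 542/48) = 11.29 servings → $7.90.
bell pepper only: max(342/10, 542/138) = 34.2 servings → $18.81.
carrots only: max(342/36, 542/10) = 54.2 servings → $24.39.
strawberries + kale with both tight: 8.688 servings and 1.88 servings → $7.83.
strawberries + bell pepper: the both-tight solution has a negative serving — not a feasible corner.
strawberries + carrots with both tight: 9.4 servings and 5.322 servings → $9.44.
kale + bell pepper with both tight: 2.896 servings and 2.92 servings → $3.63.
kale + carrots: the both-tight solution has a negative serving — not a feasible corner.
bell pepper + carrots with both tight: 3.306 servings and 8.582 servings → $5.68.
So the least-cost plan costs $3.63.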